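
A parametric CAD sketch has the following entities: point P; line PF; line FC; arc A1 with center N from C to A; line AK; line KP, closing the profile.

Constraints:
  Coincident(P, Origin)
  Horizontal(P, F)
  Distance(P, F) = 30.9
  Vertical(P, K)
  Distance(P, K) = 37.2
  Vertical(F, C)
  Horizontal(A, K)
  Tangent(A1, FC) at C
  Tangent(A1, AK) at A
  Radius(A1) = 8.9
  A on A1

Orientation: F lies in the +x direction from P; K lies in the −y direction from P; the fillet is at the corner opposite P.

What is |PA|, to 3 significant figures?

43.2

P is at the origin; PF is horizontal with |PF| = 30.9 and F on the +x side, so F = (30.9, 0.00). PK is vertical with |PK| = 37.2 and K on the −y side, so K = (0.00, -37.2). The virtual corner opposite P is at (30.9, -37.2). The tangent condition forces NC to be normal to FC and the tangent condition forces NA to be normal to AK, with radius 8.9, so the center N sits 8.9 in from both sides at N = (22.0, -28.3). That places the tangent points at C = (30.9, -28.3) on FC and A = (22.0, -37.2) on AK. Then |PA| = |A − P| = 43.2.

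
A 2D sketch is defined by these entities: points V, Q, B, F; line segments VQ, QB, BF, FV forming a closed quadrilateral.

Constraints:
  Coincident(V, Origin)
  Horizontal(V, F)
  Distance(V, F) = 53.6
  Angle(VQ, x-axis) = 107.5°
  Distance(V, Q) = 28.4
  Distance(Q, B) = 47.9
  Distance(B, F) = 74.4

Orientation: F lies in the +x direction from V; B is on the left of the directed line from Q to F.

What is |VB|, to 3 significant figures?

68.8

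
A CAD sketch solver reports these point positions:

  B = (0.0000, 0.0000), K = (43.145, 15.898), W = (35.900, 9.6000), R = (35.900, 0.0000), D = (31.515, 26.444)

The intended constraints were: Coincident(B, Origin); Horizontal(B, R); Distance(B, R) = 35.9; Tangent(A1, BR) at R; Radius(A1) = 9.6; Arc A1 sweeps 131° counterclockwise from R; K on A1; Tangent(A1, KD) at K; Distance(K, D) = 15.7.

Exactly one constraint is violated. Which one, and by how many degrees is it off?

Tangent(A1, KD) at K — off by 6.80°.

B = (0.00, 0.00) ✓; B.y = 0.00, R.y = 0.00 ✓; |BR| = 35.90 ✓; ∠(WR, RB) = 90.00° ✓; |WR| = 9.600 ✓; bearing(W→K) − bearing(W→R) = 131.0° ✓; |WK| = 9.600 ✓; ∠(WK, KD) = 83.20° ✗; |KD| = 15.70 ✓.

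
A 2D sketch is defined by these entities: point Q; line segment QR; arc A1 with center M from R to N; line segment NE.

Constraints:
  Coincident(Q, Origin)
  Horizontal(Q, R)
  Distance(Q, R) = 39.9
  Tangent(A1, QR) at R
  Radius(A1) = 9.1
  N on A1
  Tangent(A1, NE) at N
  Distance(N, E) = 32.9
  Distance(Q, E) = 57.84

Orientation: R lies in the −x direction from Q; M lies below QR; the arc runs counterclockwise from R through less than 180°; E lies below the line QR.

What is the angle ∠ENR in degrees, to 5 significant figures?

126.06°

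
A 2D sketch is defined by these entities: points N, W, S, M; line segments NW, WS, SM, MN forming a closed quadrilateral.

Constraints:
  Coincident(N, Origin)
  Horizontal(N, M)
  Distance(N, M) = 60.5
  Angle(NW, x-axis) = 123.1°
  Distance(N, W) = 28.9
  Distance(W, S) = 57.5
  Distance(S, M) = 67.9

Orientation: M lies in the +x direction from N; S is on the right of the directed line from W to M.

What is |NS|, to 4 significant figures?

31.05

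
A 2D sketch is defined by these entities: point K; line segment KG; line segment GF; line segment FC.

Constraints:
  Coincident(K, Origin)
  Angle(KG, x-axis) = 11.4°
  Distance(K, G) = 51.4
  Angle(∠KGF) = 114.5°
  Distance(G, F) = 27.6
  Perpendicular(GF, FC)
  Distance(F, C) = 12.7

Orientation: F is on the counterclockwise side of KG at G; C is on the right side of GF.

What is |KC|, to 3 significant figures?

77.0

K is at the origin; KG runs at 11.4° with length 51.4, so G = 51.4·(cos 11.4°, sin 11.4°) = (50.4, 10.2). ∠KGF = 114.5°, so GF runs at 11.4° + (180° − 114.5°) = 76.9° from the x-axis; with |GF| = 27.6, F = G + 27.6·(cos 76.9°, sin 76.9°) = (56.6, 37.0). GF ⟂ FC; with |FC| = 12.7 on the right of GF, C = F + 12.7·(0.974, -0.227) = (69.0, 34.2). Then |KC| = |C − K| = 77.0.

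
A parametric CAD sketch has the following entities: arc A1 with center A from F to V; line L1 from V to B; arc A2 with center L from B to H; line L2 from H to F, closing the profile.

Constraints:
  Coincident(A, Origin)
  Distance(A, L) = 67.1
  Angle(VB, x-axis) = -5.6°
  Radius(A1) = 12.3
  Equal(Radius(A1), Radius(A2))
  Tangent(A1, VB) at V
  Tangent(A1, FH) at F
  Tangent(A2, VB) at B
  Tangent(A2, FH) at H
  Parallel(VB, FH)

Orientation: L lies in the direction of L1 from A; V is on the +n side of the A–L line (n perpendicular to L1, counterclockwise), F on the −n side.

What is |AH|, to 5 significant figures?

68.218

The slot axis is L1's direction at -5.6°, so u = (cos -5.6°, sin -5.6°) = (0.99523, -0.097583) and n = (−sin -5.6°, cos -5.6°) = (0.097583, 0.99523). A is at the origin and L lies 67.1 along u from A, so L = 67.1·u = (66.780, -6.5478). Tangency of A1 to both parallel lines with radius 12.3 puts V and F at A ± 12.3·n: V = (1.2003, 12.241), F = (-1.2003, -12.241). Equal radii place B and H the same way about L: B = L + 12.3·n = (67.980, 5.6935), H = L − 12.3·n = (65.579, -18.789). Then |AH| = |H − A| = 68.218.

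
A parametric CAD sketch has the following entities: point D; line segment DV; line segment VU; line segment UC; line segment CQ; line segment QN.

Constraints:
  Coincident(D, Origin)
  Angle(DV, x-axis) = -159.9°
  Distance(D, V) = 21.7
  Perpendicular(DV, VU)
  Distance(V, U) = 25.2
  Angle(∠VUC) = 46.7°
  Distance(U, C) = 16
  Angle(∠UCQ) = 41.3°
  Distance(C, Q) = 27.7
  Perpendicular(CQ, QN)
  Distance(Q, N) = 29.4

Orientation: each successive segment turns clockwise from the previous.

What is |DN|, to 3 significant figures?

57.7

D is at the origin; DV runs at -159.9° with length 21.7, so V = (-20.4, -7.46). DV ⟂ VU, so VU runs at 110°; with |VU| = 25.2, U = (-29.0, 16.2). ∠VUC = 46.7° gives UC at -23.2° from the x-axis; with |UC| = 16.0, C = (-14.3, 9.90). ∠UCQ = 41.3° gives CQ at -162° from the x-axis; with |CQ| = 27.7, Q = (-40.7, 1.30). The perpendicularity gives QN at right angles to CQ, so QN runs at 108°; with |QN| = 29.4, N = (-49.8, 29.2). Then |DN| = |N − D| = 57.7.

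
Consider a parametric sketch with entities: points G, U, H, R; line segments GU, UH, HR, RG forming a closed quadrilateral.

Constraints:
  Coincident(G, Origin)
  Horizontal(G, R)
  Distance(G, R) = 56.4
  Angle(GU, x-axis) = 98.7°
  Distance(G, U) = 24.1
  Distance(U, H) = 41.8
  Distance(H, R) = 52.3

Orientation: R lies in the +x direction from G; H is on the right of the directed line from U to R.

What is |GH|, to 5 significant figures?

17.989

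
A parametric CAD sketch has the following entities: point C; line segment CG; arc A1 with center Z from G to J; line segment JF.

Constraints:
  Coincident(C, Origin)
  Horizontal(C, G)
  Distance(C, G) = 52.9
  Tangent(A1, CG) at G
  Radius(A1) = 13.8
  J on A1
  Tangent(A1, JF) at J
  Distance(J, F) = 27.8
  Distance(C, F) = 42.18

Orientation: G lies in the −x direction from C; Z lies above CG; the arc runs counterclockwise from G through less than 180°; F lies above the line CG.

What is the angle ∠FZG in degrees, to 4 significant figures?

125.6°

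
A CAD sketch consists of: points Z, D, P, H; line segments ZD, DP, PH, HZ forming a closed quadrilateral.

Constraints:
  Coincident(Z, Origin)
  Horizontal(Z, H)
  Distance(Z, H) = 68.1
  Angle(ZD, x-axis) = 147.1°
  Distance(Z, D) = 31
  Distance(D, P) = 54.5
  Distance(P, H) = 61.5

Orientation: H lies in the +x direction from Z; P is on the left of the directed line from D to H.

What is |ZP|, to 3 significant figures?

47.2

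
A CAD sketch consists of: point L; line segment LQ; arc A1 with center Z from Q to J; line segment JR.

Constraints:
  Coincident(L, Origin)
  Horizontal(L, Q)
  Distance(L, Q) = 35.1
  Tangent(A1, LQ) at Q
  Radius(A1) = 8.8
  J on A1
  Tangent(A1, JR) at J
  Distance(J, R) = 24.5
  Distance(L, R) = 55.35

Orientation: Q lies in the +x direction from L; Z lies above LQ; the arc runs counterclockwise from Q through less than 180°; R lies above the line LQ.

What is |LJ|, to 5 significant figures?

44.742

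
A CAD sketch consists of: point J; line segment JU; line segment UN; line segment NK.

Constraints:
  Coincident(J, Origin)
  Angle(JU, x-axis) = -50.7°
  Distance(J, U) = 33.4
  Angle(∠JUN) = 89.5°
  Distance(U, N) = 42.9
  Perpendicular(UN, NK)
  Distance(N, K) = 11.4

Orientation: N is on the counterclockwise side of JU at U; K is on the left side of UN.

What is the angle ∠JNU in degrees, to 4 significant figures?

38.09°

J is at the origin; JU runs at -50.7° with length 33.4, so U = 33.4·(cos -50.7°, sin -50.7°) = (21.15, -25.85). ∠JUN = 89.5°, so UN runs at -50.7° + (180° − 89.5°) = 39.80° from the x-axis; with |UN| = 42.9, N = U + 42.9·(cos 39.80°, sin 39.80°) = (54.11, 1.614). Then cos ∠JNU = NJ·NU / (|NJ||NU|), giving 38.09°.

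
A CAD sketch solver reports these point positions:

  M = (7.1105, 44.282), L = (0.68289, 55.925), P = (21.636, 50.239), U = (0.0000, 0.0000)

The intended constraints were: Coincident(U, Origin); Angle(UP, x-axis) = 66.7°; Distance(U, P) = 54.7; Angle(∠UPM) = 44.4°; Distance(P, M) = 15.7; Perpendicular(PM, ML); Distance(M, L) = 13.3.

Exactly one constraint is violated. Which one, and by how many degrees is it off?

Perpendicular(PM, ML) — off by 6.60°.

U = (0.00, 0.00) ✓; UP at 66.70° ✓; |UP| = 54.70 ✓; ∠UPM = 44.40° ✓; |PM| = 15.70 ✓; ∠(PM, ML) = 83.40° ✗; |ML| = 13.30 ✓.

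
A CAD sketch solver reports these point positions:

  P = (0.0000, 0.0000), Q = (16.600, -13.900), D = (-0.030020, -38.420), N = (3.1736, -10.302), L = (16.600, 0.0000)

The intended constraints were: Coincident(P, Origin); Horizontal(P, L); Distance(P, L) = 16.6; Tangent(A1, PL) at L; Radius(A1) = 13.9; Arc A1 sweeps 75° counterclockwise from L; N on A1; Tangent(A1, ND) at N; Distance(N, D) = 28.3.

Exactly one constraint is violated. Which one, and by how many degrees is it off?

Tangent(A1, ND) at N — off by 8.50°.

P = (0.00, 0.00) ✓; P.y = 0.00, L.y = 0.00 ✓; |PL| = 16.60 ✓; ∠(QL, LP) = 90.00° ✓; |QL| = 13.90 ✓; bearing(Q→N) − bearing(Q→L) = 75.00° ✓; |QN| = 13.90 ✓; ∠(QN, ND) = 81.50° ✗; |ND| = 28.30 ✓.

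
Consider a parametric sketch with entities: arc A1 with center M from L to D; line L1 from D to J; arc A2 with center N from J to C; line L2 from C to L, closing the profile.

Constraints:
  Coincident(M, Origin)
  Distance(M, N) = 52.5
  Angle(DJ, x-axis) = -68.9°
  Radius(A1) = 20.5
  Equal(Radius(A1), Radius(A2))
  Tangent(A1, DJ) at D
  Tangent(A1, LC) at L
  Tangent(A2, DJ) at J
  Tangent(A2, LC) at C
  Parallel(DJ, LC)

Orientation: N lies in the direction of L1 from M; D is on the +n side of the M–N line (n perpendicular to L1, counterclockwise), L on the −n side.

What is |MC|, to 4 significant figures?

56.36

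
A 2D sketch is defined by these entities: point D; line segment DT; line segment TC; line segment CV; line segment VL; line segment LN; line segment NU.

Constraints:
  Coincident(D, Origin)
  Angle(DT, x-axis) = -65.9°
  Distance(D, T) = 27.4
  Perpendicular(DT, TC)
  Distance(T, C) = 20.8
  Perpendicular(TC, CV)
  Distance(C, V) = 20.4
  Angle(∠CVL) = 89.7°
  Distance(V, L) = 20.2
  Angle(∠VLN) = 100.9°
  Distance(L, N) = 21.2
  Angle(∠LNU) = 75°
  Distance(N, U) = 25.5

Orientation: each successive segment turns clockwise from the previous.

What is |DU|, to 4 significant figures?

34.13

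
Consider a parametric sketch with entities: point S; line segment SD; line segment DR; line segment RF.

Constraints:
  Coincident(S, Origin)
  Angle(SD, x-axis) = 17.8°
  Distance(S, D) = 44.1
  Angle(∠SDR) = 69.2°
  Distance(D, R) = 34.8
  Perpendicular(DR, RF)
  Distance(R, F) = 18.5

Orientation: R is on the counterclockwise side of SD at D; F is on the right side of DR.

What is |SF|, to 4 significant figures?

62.72

S is at the origin; SD runs at 17.8° with length 44.1, so D = 44.1·(cos 17.8°, sin 17.8°) = (41.99, 13.48). ∠SDR = 69.2°, so DR runs at 17.8° + (180° − 69.2°) = 128.6° from the x-axis; with |DR| = 34.8, R = D + 34.8·(cos 128.6°, sin 128.6°) = (20.28, 40.68). The perpendicularity gives RF at right angles to DR; with |RF| = 18.5 on the right of DR, F = R + 18.5·(0.7815, 0.6239) = (34.74, 52.22). Then |SF| = |F − S| = 62.72.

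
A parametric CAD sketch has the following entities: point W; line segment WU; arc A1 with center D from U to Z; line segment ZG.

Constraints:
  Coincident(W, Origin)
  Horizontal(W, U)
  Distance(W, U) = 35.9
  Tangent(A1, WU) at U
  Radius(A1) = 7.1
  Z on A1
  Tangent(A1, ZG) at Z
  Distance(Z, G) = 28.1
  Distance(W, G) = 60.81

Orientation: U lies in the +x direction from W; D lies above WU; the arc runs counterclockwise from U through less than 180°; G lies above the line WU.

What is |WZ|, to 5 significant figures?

42.808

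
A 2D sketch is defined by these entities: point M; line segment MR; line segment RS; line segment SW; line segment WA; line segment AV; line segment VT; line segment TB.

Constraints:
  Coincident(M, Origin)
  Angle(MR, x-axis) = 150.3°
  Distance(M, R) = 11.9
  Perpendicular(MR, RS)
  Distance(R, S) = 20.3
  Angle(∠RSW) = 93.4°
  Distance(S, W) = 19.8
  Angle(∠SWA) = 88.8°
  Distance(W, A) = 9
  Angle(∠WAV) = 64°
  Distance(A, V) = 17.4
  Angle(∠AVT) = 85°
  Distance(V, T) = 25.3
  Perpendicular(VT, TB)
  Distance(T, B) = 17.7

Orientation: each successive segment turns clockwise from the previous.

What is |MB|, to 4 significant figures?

38.71

M is at the origin; MR runs at 150.3° with length 11.9, so R = (-10.34, 5.896). The perpendicularity gives RS at right angles to MR, so RS runs at 60.30°; with |RS| = 20.3, S = (-0.2789, 23.53). ∠RSW = 93.4° gives SW at -26.30° from the x-axis; with |SW| = 19.8, W = (17.47, 14.76). ∠SWA = 88.8° gives WA at -117.5° from the x-axis; with |WA| = 9.0, A = (13.32, 6.773). ∠WAV = 64.0° gives AV at 126.5° from the x-axis; with |AV| = 17.4, V = (2.966, 20.76). ∠AVT = 85.0° gives VT at 31.50° from the x-axis; with |VT| = 25.3, T = (24.54, 33.98). VT ⟂ TB, so TB runs at -58.50°; with |TB| = 17.7, B = (33.79, 18.89). Then |MB| = |B − M| = 38.71.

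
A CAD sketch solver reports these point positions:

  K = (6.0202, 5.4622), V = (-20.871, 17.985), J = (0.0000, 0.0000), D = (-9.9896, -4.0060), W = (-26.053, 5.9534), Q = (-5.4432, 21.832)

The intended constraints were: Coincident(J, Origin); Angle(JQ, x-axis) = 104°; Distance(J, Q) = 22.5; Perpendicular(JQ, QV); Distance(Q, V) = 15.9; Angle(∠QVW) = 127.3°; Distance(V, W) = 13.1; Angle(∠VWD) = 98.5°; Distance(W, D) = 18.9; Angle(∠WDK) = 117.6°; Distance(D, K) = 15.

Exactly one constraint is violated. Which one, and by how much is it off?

Distance(D, K) = 15 — off by 3.60.

J = (0.00, 0.00) ✓; JQ at 104.0° ✓; |JQ| = 22.50 ✓; ∠(JQ, QV) = 90.00° ✓; |QV| = 15.90 ✓; ∠QVW = 127.3° ✓; |VW| = 13.10 ✓; ∠VWD = 98.50° ✓; |WD| = 18.90 ✓; ∠WDK = 117.6° ✓; |DK| = 18.60 ✗.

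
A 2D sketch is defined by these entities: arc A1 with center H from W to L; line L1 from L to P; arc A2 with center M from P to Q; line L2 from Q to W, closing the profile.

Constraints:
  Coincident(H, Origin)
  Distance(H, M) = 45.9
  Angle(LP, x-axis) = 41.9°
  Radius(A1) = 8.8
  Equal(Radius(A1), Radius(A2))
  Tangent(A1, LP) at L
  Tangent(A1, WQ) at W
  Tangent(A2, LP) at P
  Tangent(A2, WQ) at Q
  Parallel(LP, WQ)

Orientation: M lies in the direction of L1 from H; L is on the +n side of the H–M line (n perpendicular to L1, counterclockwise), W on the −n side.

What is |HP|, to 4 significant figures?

46.74

The slot axis is L1's direction at 41.9°, so u = (cos 41.9°, sin 41.9°) = (0.7443, 0.6678) and n = (−sin 41.9°, cos 41.9°) = (-0.6678, 0.7443). H is at the origin and M lies 45.9 along u from H, so M = 45.9·u = (34.16, 30.65). Tangency of A1 to both parallel lines with radius 8.8 puts L and W at H ± 8.8·n: L = (-5.877, 6.550), W = (5.877, -6.550). Equal radii place P and Q the same way about M: P = M + 8.8·n = (28.29, 37.20), Q = M − 8.8·n = (40.04, 24.10). Then |HP| = |P − H| = 46.74.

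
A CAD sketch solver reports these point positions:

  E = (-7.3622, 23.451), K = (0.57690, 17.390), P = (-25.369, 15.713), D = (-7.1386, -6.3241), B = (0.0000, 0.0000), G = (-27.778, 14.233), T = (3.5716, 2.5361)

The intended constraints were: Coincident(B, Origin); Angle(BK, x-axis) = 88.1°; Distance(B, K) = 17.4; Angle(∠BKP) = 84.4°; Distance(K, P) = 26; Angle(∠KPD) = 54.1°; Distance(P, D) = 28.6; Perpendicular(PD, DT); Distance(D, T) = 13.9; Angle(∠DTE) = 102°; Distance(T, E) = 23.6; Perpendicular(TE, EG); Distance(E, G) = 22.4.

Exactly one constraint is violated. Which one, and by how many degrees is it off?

Perpendicular(TE, EG) — off by 3.30°.

B = (0.00, 0.00) ✓; BK at 88.10° ✓; |BK| = 17.40 ✓; ∠BKP = 84.40° ✓; |KP| = 26.00 ✓; ∠KPD = 54.10° ✓; |PD| = 28.60 ✓; ∠(PD, DT) = 90.00° ✓; |DT| = 13.90 ✓; ∠DTE = 102.0° ✓; |TE| = 23.60 ✓; ∠(TE, EG) = 86.70° ✗; |EG| = 22.40 ✓.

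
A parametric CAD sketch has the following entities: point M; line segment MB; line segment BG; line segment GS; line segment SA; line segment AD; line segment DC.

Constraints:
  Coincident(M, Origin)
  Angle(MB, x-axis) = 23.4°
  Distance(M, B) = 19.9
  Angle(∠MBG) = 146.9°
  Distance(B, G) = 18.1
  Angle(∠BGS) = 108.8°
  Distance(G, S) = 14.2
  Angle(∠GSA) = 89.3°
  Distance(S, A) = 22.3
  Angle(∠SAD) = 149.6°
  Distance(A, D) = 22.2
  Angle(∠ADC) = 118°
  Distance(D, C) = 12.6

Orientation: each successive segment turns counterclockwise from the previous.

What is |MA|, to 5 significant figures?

20.488

M is at the origin; MB runs at 23.4° with length 19.9, so B = (18.263, 7.9032). ∠MBG = 146.9° gives BG at 56.500° from the x-axis; with |BG| = 18.1, G = (28.253, 22.997). ∠BGS = 108.8° gives GS at 127.70° from the x-axis; with |GS| = 14.2, S = (19.570, 34.232). ∠GSA = 89.3° gives SA at -141.60° from the x-axis; with |SA| = 22.3, A = (2.0933, 20.380). Then |MA| = |A − M| = 20.488.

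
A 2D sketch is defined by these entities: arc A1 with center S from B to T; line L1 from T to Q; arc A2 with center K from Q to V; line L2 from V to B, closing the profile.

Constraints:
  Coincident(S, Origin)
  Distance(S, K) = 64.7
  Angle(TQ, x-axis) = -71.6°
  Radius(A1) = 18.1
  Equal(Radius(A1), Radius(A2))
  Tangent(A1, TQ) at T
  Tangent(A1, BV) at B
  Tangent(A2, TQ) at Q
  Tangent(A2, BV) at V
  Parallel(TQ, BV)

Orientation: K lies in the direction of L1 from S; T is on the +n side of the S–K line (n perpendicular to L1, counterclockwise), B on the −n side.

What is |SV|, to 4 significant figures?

67.18

The slot axis is L1's direction at -71.6°, so u = (cos -71.6°, sin -71.6°) = (0.3156, -0.9489) and n = (−sin -71.6°, cos -71.6°) = (0.9489, 0.3156). S is at the origin and K lies 64.7 along u from S, so K = 64.7·u = (20.42, -61.39). Tangency of A1 to both parallel lines with radius 18.1 puts T and B at S ± 18.1·n: T = (17.17, 5.713), B = (-17.17, -5.713). Equal radii place Q and V the same way about K: Q = K + 18.1·n = (37.60, -55.68), V = K − 18.1·n = (3.248, -67.11). Then |SV| = |V − S| = 67.18.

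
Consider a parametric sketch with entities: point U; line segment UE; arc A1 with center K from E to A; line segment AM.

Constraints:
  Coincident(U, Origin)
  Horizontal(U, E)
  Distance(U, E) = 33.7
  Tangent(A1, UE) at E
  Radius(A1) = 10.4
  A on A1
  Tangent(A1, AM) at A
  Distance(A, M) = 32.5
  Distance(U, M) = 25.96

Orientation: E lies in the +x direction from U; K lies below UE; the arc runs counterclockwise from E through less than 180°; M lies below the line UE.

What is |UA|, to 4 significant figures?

26.58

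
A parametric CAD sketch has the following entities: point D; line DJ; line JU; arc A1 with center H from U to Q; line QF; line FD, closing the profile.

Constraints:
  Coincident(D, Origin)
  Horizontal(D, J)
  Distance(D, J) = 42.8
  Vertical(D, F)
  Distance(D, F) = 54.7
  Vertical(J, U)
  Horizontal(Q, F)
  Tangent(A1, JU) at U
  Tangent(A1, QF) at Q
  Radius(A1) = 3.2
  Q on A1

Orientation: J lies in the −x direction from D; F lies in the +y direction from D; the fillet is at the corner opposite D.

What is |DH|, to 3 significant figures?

65.0

D and F share the same x with |DF| = 54.7 and F on the +y side, so F = (0.00, 54.7). The virtual corner opposite D is at (-42.8, 54.7). Since A1 is tangent to JU there, HU ⟂ JU and tangency of A1 to QF means the radius HQ is perpendicular to QF, with radius 3.2, so the center H sits 3.2 in from both sides at H = (-39.6, 51.5). Then |DH| = |H − D| = 65.0.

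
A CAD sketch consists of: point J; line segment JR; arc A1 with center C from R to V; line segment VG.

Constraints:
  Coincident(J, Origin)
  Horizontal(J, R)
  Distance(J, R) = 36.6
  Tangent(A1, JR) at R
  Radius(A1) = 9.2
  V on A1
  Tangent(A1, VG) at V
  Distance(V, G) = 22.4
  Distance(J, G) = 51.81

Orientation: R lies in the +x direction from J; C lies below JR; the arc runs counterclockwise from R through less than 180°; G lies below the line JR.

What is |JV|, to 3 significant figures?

31.8

J is at the origin; JR is horizontal with |JR| = 36.6 and R on the +x side, so R = (36.6, 0.00). Since A1 is tangent to JR there, CR ⟂ JR, so C = R + (0, -9.2) = (36.6, -9.20). Since CV ⟂ VG (tangency), |CG| = √(9.2² + 22.4²) = 24.2 regardless of where V sits on A1. So G lies on both circle(J, 51.81) and circle(C, 24.2); the below-JR intersection is G = (39.8, -33.2). V is the foot of the tangent from G: V = (28.6, -13.8).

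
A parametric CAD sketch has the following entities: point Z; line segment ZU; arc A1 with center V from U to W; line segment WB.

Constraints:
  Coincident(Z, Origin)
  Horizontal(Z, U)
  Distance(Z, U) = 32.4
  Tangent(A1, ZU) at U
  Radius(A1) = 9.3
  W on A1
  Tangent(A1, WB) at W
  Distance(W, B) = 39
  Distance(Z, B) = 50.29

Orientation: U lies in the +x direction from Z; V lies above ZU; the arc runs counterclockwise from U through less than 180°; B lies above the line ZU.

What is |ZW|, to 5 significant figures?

42.651

Checks: |VW| = 9.300 ✓; ∠(VW, WB) = 90.00° ✓; |WB| = 39.00 ✓; |ZB| = 50.29 ✓.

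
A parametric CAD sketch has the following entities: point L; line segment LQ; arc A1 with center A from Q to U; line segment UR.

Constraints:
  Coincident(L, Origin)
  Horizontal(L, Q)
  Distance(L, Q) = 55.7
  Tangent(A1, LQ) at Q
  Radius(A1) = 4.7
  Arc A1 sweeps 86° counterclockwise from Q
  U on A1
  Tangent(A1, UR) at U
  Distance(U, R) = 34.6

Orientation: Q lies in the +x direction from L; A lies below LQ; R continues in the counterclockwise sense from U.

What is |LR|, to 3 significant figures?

62.2

L is at the origin; LQ is horizontal with |LQ| = 55.7 and Q on the +x side, so Q = (55.7, 0.00). Since A1 is tangent to LQ there, AQ ⟂ LQ, so A = Q + (0, -4.7) = (55.7, -4.70). On A1, Q sits at bearing 90° from A; an 86° counterclockwise sweep puts U at bearing 176°, so U = A + 4.7·(cos 176°, sin 176°) = (51.0, -4.37). Since A1 is tangent to UR there, AU ⟂ UR, so UR runs along (−sin 176°, cos 176°); with |UR| = 34.6, R = (48.6, -38.9). Then |LR| = |R − L| = 62.2.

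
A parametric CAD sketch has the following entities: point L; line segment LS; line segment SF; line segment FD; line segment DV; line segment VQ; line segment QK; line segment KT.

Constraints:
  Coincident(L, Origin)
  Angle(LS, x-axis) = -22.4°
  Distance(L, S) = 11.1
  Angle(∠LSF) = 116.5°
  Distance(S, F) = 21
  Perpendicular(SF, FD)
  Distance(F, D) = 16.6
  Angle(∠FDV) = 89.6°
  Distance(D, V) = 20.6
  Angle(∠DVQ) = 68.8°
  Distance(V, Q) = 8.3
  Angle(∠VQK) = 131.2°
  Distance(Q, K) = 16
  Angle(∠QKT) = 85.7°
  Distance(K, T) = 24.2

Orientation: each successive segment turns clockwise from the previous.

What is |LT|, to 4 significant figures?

34.26

L is at the origin; LS runs at -22.4° with length 11.1, so S = (10.26, -4.230). ∠LSF = 116.5° gives SF at -85.90° from the x-axis; with |SF| = 21.0, F = (11.76, -25.18). The perpendicularity gives FD at right angles to SF, so FD runs at -175.9°; with |FD| = 16.6, D = (-4.794, -26.36). ∠FDV = 89.6° gives DV at 93.70° from the x-axis; with |DV| = 20.6, V = (-6.123, -5.806). ∠DVQ = 68.8° gives VQ at -17.50° from the x-axis; with |VQ| = 8.3, Q = (1.793, -8.302). ∠VQK = 131.2° gives QK at -66.30° from the x-axis; with |QK| = 16.0, K = (8.224, -22.95). ∠QKT = 85.7° gives KT at -160.6° from the x-axis; with |KT| = 24.2, T = (-14.60, -30.99). Then |LT| = |T − L| = 34.26.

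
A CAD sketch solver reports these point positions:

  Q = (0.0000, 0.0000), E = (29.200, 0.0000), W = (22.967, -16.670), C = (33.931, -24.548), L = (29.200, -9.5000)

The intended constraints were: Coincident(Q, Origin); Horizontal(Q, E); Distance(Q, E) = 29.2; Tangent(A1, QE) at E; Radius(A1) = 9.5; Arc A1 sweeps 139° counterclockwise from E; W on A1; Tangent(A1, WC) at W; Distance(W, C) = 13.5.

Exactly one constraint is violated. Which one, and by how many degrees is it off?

Tangent(A1, WC) at W — off by 5.30°.

Q = (0.00, 0.00) ✓; Q.y = 0.00, E.y = 0.00 ✓; |QE| = 29.20 ✓; ∠(LE, EQ) = 90.00° ✓; |LE| = 9.500 ✓; bearing(L→W) − bearing(L→E) = 139.0° ✓; |LW| = 9.500 ✓; ∠(LW, WC) = 84.70° ✗; |WC| = 13.50 ✓.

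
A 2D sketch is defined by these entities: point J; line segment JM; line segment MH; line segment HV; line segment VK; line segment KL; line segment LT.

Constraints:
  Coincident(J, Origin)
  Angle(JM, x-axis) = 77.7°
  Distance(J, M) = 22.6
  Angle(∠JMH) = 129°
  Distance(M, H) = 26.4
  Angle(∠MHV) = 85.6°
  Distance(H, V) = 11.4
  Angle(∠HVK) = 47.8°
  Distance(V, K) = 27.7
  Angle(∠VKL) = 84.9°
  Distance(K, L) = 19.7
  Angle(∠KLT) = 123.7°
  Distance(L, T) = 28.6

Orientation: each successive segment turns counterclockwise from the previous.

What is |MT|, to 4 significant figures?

50.63

J is at the origin; JM runs at 77.7° with length 22.6, so M = (4.814, 22.08). ∠JMH = 129.0° gives MH at 128.7° from the x-axis; with |MH| = 26.4, H = (-11.69, 42.68). ∠MHV = 85.6° gives HV at -136.9° from the x-axis; with |HV| = 11.4, V = (-20.02, 34.90). ∠HVK = 47.8° gives VK at -4.700° from the x-axis; with |VK| = 27.7, K = (7.591, 32.63). ∠VKL = 84.9° gives KL at 90.40° from the x-axis; with |KL| = 19.7, L = (7.454, 52.33). ∠KLT = 123.7° gives LT at 146.7° from the x-axis; with |LT| = 28.6, T = (-16.45, 68.03). Then |MT| = |T − M| = 50.63.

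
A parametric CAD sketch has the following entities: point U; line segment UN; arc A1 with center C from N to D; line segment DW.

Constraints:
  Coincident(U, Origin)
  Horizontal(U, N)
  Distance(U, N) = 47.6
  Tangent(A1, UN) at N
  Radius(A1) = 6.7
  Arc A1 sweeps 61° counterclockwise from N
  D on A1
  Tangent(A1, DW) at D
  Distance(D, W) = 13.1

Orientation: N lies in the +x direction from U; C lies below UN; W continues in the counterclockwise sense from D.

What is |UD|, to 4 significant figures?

41.88

The tangent condition forces CN to be normal to UN, so C = N + (0, -6.7) = (47.60, -6.700). On A1, N sits at bearing 90° from C; a 61° counterclockwise sweep puts D at bearing 151°, so D = C + 6.7·(cos 151°, sin 151°) = (41.74, -3.452). Then |UD| = |D − U| = 41.88.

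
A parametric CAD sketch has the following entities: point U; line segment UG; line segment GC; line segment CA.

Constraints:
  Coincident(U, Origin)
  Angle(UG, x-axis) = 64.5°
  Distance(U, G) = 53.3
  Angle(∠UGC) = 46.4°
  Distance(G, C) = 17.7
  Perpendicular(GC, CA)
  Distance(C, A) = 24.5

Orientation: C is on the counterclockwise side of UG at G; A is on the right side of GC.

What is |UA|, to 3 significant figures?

65.9

U is at the origin; UG runs at 64.5° with length 53.3, so G = 53.3·(cos 64.5°, sin 64.5°) = (22.9, 48.1). ∠UGC = 46.4°, so GC runs at 64.5° + (180° − 46.4°) = 198° from the x-axis; with |GC| = 17.7, C = G + 17.7·(cos 198°, sin 198°) = (6.12, 42.6). GC is perpendicular to CA; with |CA| = 24.5 on the right of GC, A = C + 24.5·(-0.311, 0.951) = (-1.49, 65.9). Then |UA| = |A − U| = 65.9.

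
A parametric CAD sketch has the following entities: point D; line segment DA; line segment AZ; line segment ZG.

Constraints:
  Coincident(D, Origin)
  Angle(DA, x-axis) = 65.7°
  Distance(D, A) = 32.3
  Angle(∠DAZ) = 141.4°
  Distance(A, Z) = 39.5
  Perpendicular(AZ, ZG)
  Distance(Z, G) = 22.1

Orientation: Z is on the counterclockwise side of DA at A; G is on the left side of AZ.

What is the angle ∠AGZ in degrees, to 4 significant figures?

60.77°

D is at the origin; DA runs at 65.7° with length 32.3, so A = 32.3·(cos 65.7°, sin 65.7°) = (13.29, 29.44). ∠DAZ = 141.4°, so AZ runs at 65.7° + (180° − 141.4°) = 104.3° from the x-axis; with |AZ| = 39.5, Z = A + 39.5·(cos 104.3°, sin 104.3°) = (3.535, 67.71). AZ is perpendicular to ZG; with |ZG| = 22.1 on the left of AZ, G = Z + 22.1·(-0.9690, -0.2470) = (-17.88, 62.26). Then cos ∠AGZ = GA·GZ / (|GA||GZ|), giving 60.77°.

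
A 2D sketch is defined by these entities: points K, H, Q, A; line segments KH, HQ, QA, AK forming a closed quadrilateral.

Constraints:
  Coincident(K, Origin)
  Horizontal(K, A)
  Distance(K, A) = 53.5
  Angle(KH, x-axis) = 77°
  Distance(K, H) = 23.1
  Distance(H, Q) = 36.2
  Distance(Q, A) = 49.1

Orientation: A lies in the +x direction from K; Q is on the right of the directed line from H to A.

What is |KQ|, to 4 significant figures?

15.07

K is at the origin; K and A share the same y with |KA| = 53.5 and A in +x, so A = (53.5, 0). KH runs at 77.0° with |KH| = 23.1, so H = (5.196, 22.51). Q is determined by |HQ| = 36.2 and |QA| = 49.1 together: it lies at the intersection of circle(H, 36.2) and circle(A, 49.1). With |HA| = 53.29, the foot of the radical line on HA is 16.32 from H and the perpendicular offset is √(36.2² − 16.32²) = 32.31. Taking the right-of-HA solution: Q = (6.342, -13.67).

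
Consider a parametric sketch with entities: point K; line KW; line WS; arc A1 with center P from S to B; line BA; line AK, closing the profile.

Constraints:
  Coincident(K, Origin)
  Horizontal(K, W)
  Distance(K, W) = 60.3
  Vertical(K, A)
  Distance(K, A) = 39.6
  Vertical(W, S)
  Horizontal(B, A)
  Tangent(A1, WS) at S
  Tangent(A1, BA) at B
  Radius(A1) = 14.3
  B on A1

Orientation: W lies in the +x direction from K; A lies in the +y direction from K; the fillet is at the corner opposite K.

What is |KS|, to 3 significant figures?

65.4

K is at the origin; K and W share the same y with |KW| = 60.3 and W on the +x side, so W = (60.3, 0.00). KA is vertical with |KA| = 39.6 and A on the +y side, so A = (0.00, 39.6). The virtual corner opposite K is at (60.3, 39.6). Tangency of A1 to WS means the radius PS is perpendicular to WS and since A1 is tangent to BA there, PB ⟂ BA, with radius 14.3, so the center P sits 14.3 in from both sides at P = (46.0, 25.3). That places the tangent points at S = (60.3, 25.3) on WS and B = (46.0, 39.6) on BA. Then |KS| = |S − K| = 65.4.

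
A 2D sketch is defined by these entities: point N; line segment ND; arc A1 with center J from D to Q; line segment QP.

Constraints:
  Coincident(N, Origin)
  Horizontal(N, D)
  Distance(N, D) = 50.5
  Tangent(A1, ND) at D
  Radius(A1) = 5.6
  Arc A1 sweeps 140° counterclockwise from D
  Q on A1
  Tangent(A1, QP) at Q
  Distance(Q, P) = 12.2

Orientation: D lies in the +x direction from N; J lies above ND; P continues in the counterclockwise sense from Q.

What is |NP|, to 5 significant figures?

48.139

N is at the origin; ND is horizontal with |ND| = 50.5 and D on the +x side, so D = (50.500, 0.0000). Tangency of A1 to ND means the radius JD is perpendicular to ND, so J = D + (0, 5.6) = (50.500, 5.6000). On A1, D sits at bearing -90° from J; a 140° counterclockwise sweep puts Q at bearing 50°, so Q = J + 5.6·(cos 50°, sin 50°) = (54.100, 9.8898). The tangent condition forces JQ to be normal to QP, so QP runs along (−sin 50°, cos 50°); with |QP| = 12.2, P = (44.754, 17.732). Then |NP| = |P − N| = 48.139.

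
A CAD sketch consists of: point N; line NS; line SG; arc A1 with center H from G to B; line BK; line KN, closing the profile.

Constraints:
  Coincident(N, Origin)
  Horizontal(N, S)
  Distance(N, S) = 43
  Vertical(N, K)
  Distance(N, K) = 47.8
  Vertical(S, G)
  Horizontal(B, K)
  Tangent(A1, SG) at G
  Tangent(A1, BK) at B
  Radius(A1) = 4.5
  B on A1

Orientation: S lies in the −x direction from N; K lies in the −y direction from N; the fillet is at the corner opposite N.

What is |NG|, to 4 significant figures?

61.02

N is at the origin; N and S share the same y with |NS| = 43.0 and S on the −x side, so S = (-43.00, 0.000). NK is vertical with |NK| = 47.8 and K on the −y side, so K = (0.000, -47.80). The virtual corner opposite N is at (-43.00, -47.80). The tangent condition forces HG to be normal to SG and A1 meets BK tangentially, so HB is at right angles to BK, with radius 4.5, so the center H sits 4.5 in from both sides at H = (-38.50, -43.30). That places the tangent points at G = (-43.00, -43.30) on SG and B = (-38.50, -47.80) on BK. Then |NG| = |G − N| = 61.02.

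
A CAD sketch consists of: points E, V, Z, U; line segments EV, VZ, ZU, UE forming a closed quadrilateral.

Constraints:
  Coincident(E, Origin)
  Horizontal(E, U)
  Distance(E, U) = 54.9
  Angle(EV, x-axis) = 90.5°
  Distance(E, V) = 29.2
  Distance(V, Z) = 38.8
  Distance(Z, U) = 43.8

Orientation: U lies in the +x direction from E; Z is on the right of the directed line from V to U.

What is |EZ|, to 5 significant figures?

14.066

E is at the origin; E and U share the same y with |EU| = 54.9 and U in +x, so U = (54.9, 0). EV runs at 90.5° with |EV| = 29.2, so V = (-0.25481, 29.199). Z is determined by |VZ| = 38.8 and |ZU| = 43.8 together: it lies at the intersection of circle(V, 38.8) and circle(U, 43.8). With |VU| = 62.407, the foot of the radical line on VU is 27.895 from V and the perpendicular offset is √(38.8² − 27.895²) = 26.969. Taking the right-of-VU solution: Z = (11.780, -7.6875).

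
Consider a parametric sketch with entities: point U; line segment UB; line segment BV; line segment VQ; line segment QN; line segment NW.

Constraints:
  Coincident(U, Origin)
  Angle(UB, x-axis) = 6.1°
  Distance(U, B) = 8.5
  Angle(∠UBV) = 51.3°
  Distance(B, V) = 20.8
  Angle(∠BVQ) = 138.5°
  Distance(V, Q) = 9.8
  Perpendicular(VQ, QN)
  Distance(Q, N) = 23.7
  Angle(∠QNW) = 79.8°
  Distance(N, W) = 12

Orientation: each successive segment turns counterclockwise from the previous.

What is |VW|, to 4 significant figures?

21.67

The perpendicularity gives QN at right angles to VQ, so QN runs at -93.70°; with |QN| = 23.7, N = (-17.51, -7.356). ∠QNW = 79.8° gives NW at 6.500° from the x-axis; with |NW| = 12.0, W = (-5.591, -5.997). Then |VW| = |W − V| = 21.67.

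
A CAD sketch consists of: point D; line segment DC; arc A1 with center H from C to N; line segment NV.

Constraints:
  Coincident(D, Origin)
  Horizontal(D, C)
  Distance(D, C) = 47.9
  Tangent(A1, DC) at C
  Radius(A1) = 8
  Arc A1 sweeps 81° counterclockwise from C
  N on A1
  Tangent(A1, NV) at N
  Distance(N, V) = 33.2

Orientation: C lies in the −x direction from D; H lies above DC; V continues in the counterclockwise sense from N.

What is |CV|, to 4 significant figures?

41.65

On A1, C sits at bearing -90° from H; an 81° counterclockwise sweep puts N at bearing -9°, so N = H + 8.0·(cos -9°, sin -9°) = (-40.00, 6.749). Tangency of A1 to NV means the radius HN is perpendicular to NV, so NV runs along (−sin -9°, cos -9°); with |NV| = 33.2, V = (-34.80, 39.54). Then |CV| = |V − C| = 41.65.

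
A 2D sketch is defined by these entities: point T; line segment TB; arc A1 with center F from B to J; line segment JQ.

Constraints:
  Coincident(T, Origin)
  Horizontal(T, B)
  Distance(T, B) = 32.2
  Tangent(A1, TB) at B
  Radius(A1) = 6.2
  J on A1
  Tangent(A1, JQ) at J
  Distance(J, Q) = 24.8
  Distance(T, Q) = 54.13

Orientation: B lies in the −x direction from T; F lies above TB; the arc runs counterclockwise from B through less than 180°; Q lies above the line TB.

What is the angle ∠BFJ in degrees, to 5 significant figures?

138.91°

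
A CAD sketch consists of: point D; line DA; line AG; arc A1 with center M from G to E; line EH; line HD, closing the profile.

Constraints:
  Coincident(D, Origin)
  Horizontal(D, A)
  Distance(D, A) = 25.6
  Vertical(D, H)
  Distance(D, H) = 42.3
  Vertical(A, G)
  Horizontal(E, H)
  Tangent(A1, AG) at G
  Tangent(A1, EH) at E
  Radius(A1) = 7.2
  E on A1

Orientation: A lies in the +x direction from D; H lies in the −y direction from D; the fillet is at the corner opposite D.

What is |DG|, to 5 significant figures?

43.444

D is at the origin; D and A share the same y with |DA| = 25.6 and A on the +x side, so A = (25.600, 0.0000). D and H share the same x with |DH| = 42.3 and H on the −y side, so H = (0.0000, -42.300). The virtual corner opposite D is at (25.600, -42.300). A1 meets AG tangentially, so MG is at right angles to AG and A1 meets EH tangentially, so ME is at right angles to EH, with radius 7.2, so the center M sits 7.2 in from both sides at M = (18.400, -35.100). That places the tangent points at G = (25.600, -35.100) on AG and E = (18.400, -42.300) on EH. Then |DG| = |G − D| = 43.444.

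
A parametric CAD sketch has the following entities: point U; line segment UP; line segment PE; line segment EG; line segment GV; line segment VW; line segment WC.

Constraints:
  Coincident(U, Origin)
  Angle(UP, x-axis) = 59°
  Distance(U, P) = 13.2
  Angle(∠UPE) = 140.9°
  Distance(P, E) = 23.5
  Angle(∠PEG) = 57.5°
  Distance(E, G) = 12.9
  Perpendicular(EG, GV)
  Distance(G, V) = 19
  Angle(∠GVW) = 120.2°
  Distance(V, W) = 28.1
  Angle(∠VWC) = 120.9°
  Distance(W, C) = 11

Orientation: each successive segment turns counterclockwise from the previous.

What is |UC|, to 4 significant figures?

46.33

∠GVW = 120.2° gives VW at 10.40° from the x-axis; with |VW| = 28.1, W = (33.70, 16.83). ∠VWC = 120.9° gives WC at 69.50° from the x-axis; with |WC| = 11.0, C = (37.55, 27.14). Then |UC| = |C − U| = 46.33.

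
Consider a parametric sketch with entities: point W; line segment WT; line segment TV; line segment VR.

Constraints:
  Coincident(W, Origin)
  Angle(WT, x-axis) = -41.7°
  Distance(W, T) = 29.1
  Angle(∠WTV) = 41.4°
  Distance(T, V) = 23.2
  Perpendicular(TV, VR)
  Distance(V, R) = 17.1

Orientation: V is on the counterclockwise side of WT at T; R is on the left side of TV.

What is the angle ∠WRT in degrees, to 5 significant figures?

93.783°

W is at the origin; WT runs at -41.7° with length 29.1, so T = 29.1·(cos -41.7°, sin -41.7°) = (21.727, -19.358). ∠WTV = 41.4°, so TV runs at -41.7° + (180° − 41.4°) = 96.900° from the x-axis; with |TV| = 23.2, V = T + 23.2·(cos 96.900°, sin 96.900°) = (18.940, 3.6738). The perpendicularity gives VR at right angles to TV; with |VR| = 17.1 on the left of TV, R = V + 17.1·(-0.99276, -0.12014) = (1.9638, 1.6194). Then cos ∠WRT = RW·RT / (|RW||RT|), giving 93.783°.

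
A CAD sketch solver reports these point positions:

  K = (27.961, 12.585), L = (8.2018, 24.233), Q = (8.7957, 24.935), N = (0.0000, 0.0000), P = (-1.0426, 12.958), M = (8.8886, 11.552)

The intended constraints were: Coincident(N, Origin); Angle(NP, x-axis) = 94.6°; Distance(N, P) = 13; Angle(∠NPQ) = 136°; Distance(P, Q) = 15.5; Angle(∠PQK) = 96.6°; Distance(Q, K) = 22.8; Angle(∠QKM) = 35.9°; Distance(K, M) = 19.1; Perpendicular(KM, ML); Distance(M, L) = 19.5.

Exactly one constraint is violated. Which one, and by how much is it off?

Distance(M, L) = 19.5 — off by 6.80.

N = (0.00, 0.00) ✓; NP at 94.60° ✓; |NP| = 13.00 ✓; ∠NPQ = 136.0° ✓; |PQ| = 15.50 ✓; ∠PQK = 96.60° ✓; |QK| = 22.80 ✓; ∠QKM = 35.90° ✓; |KM| = 19.10 ✓; ∠(KM, ML) = 90.00° ✓; |ML| = 12.70 ✗.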